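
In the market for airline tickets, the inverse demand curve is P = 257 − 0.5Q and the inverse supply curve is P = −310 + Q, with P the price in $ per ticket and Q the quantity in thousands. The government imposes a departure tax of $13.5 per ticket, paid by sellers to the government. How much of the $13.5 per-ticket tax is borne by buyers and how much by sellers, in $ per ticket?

Rewrite in direct form: Qd = 514 − 2P and Qs = P + 310.
Before the tax: set 514 − 2P = P + 310 → P* = $68, Q* = 378.
With the tax collected from sellers, supply shifts: Qs = (P − 13.5) + 310.
New equilibrium: buyers pay $72.5, sellers receive $59, Q = 369. (Wedge: Pb − Ps = 13.5.)
Burden on buyers: $4.5; on sellers: $9. (They sum to $13.5.)
The less price-elastic side of the market bears the larger share of a per-unit tax.

Buyers bear $4.5 per ticket; sellers bear $9 per ticket.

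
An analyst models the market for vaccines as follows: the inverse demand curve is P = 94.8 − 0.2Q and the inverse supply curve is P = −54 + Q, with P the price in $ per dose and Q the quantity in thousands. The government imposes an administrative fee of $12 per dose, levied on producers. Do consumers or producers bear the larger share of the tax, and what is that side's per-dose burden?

Inverting to Q(P) form: Qd = 474 − 5P; Qs = P + 54.
Before the tax: set 474 − 5P = P + 54 → P* = $70, Q* = 124.
With the tax collected from producers, supply shifts: Qs = (P − 12) + 54.
New equilibrium: consumers pay $72, producers receive $60, Q = 114. (Wedge: Pb − Ps = 12.)
Per-dose burden: consumers $2, producers $10.
Producers take the larger share because supply is less price-elastic here (demand slope 5 vs supply slope 1).
The less price-elastic side of the market bears the larger share of a per-unit tax.

Producers bear the larger share: $10 per dose.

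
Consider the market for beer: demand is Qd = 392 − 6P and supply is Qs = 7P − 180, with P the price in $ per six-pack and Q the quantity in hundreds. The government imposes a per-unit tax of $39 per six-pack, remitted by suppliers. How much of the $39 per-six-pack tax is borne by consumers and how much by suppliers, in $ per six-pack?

Consumers bear $21 per six-pack; suppliers bear $18 per six-pack.

Without the tax, 392 − 6P = 7P − 180 gives 13P = 572, so P* = $44 and Q* = 128.
With the tax collected from suppliers, supply shifts: Qs = 7(P − 39) − 180.
Solving gives Q = 2 with consumers paying $65 and suppliers receiving $26 (the $39 wedge).
Burden on consumers: $21; on suppliers: $18. (They sum to $39.)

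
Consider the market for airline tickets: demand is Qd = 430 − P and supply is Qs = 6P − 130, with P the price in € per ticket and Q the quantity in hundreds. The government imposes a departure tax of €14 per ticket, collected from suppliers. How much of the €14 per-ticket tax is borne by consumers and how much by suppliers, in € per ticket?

Consumers bear €12 per ticket; suppliers bear €2 per ticket.

Before the tax: set 430 − P = 6P − 130 → P* = €80, Q* = 350.
With the tax collected from suppliers, supply shifts: Qs = 6(P − 14) − 130.
New equilibrium: consumers pay €92, suppliers receive €78, Q = 338. (Wedge: Pb − Ps = 14.)
Burden on consumers: €12; on suppliers: €2. (They sum to €14.)
The less price-elastic side of the market bears the larger share of a per-unit tax.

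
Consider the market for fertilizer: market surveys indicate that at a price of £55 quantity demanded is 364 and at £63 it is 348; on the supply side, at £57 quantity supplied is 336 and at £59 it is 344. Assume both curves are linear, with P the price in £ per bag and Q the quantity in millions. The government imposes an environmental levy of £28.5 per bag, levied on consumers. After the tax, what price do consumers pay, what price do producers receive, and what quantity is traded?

Consumers pay £80; producers receive £51.5; quantity = 314.

Demand slope: (348 − 364)/(63 − 55) = -2, so Qd = 474 − 2P.
Supply slope: (344 − 336)/(59 − 57) = 4, so Qs = 4P + 108.
Without the tax, 474 − 2P = 4P + 108 gives 6P = 366, so P* = £61 and Q* = 352.
With the tax collected from consumers, demand (in seller-price terms) shifts: Qd = 474 − 2(P + 28.5).
New equilibrium: consumers pay £80, producers receive £51.5, Q = 314. (Wedge: Pb − Ps = 28.5.)
The less price-elastic side of the market bears the larger share of a per-unit tax.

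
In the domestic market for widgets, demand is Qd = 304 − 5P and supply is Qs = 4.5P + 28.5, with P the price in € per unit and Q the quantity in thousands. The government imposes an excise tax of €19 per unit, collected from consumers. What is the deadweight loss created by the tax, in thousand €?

Before the tax: set 304 − 5P = 4.5P + 28.5 → P* = €29, Q* = 159.
With the tax collected from consumers, demand (in seller-price terms) shifts: Qd = 304 − 5(P + 19).
Solving gives Q = 114 with consumers paying €38 and sellers receiving €19 (the €19 wedge).
Quantity falls by |ΔQ| = |159 − 114| = 45.
DWL = ½ · t · |ΔQ| = ½ · 19 · 45 = €427.5.

Deadweight loss = €427.5 thousand.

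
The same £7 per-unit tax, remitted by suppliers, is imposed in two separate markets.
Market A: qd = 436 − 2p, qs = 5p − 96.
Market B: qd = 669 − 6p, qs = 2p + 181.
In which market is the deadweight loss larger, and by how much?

Market B, by £1.75.

Market A: pre-tax p* = £76, q* = 284; post-tax q = 274; deadweight loss = £35.
Market B: pre-tax p* = £61, q* = 303; post-tax q = 292.5; deadweight loss = £36.75.
Difference: £35 vs £36.75 → market B is larger by £1.75.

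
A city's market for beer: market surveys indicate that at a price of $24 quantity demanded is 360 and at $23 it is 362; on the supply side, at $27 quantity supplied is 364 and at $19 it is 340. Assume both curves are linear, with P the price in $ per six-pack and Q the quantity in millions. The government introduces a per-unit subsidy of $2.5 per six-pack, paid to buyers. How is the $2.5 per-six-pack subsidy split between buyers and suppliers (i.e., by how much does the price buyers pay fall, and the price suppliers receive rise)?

Demand slope: (362 − 360)/(23 − 24) = -2, so Qd = 408 − 2P.
Supply slope: (340 − 364)/(19 − 27) = 3, so Qs = 3P + 283.
Before the subsidy: set 408 − 2P = 3P + 283 → P* = $25, Q* = 358.
With a per-unit subsidy paid to buyers, each effectively pays P − 2.5, so demand becomes Qd = 408 − 2(P − 2.5).
Solving gives Q = 361 with buyers paying $23.5 and suppliers receiving $26 (the $2.5 wedge).
Gain to buyers: $1.5; to suppliers: $1. (They sum to $2.5.)

Buyers gain $1.5 per six-pack; suppliers gain $1 per six-pack.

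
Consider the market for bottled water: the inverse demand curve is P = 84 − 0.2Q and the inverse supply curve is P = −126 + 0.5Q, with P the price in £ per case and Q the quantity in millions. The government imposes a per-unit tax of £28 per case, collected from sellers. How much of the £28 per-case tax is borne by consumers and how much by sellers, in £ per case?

Consumers bear £8 per case; sellers bear £20 per case.

Rewrite in direct form: Qd = 420 − 5P and Qs = 2P + 252.
Before the tax: set 420 − 5P = 2P + 252 → P* = £24, Q* = 300.
With the tax collected from sellers, supply shifts: Qs = 2(P − 28) + 252.
New equilibrium: consumers pay £32, sellers receive £4, Q = 260. (Wedge: Pb − Ps = 28.)
Burden on consumers: £8; on sellers: £20. (They sum to £28.)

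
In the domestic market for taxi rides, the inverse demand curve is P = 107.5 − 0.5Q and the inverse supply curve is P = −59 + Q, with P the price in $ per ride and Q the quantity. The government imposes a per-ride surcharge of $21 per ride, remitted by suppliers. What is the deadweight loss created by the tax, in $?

Deadweight loss = $147.

Inverting to Q(P) form: Qd = 215 − 2P; Qs = P + 59.
Without the tax, 215 − 2P = P + 59 gives 3P = 156, so P* = $52 and Q* = 111.
With the tax collected from suppliers, supply shifts: Qs = (P − 21) + 59.
Solving gives Q = 97 with buyers paying $59 and suppliers receiving $38 (the $21 wedge).
Quantity falls by |ΔQ| = |111 − 97| = 14.
DWL = ½ · t · |ΔQ| = ½ · 21 · 14 = $147.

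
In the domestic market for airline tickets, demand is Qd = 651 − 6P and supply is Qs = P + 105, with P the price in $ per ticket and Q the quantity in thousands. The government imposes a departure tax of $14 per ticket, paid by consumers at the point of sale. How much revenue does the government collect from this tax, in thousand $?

Before the tax: set 651 − 6P = P + 105 → P* = $78, Q* = 183.
With the tax collected from consumers, demand (in seller-price terms) shifts: Qd = 651 − 6(P + 14).
Solving gives Q = 171 with consumers paying $80 and sellers receiving $66 (the $14 wedge).
Revenue = t · Q = 14 · 171 = $2394.

Tax revenue = $2394 thousand.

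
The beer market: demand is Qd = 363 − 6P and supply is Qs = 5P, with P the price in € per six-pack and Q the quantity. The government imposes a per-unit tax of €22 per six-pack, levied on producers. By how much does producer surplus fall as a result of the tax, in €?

Producer surplus falls by €1620.

Before the tax: set 363 − 6P = 5P → P* = €33, Q* = 165.
With the tax collected from producers, supply shifts: Qs = 5(P − 22).
Solving gives Q = 105 with buyers paying €43 and producers receiving €21 (the €22 wedge).
ΔPS is the trapezoid between Q = 105 and Q = 165 of height €12: ½ · (165 + 105) · 12 = €1620.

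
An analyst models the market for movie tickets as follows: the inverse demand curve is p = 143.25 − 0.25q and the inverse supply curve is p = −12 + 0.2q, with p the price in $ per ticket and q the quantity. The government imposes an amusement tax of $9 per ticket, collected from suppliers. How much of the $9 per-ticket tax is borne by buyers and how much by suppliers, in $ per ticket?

Inverting to q(p) form: qd = 573 − 4p; qs = 5p + 60.
Before the tax: set 573 − 4p = 5p + 60 → p* = $57, q* = 345.
With the tax collected from suppliers, supply shifts: qs = 5(p − 9) + 60.
New equilibrium: buyers pay $62, suppliers receive $53, q = 325. (Wedge: pb − ps = 9.)
Burden on buyers: $5; on suppliers: $4. (They sum to $9.)
The less price-elastic side of the market bears the larger share of a per-unit tax.

Buyers bear $5 per ticket; suppliers bear $4 per ticket.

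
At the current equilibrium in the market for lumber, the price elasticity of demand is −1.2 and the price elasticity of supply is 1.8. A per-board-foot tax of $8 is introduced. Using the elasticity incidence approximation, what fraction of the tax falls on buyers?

Buyers' share ≈ 0.6.

Incidence ratio: buyers' share ≈ εs / (εs + |εd|) = 1.8 / (1.8 + 1.2) = 0.6.
Supply is the more elastic side, so buyers bear the larger share.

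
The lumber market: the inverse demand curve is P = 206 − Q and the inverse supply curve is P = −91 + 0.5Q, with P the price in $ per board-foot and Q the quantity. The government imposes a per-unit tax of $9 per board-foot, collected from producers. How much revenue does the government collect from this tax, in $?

Rewrite in direct form: Qd = 206 − P and Qs = 2P + 182.
Without the tax, 206 − P = 2P + 182 gives 3P = 24, so P* = $8 and Q* = 198.
With the tax collected from producers, supply shifts: Qs = 2(P − 9) + 182.
New equilibrium: buyers pay $14, producers receive $5, Q = 192. (Wedge: Pb − Ps = 9.)
Revenue = t · Q = 9 · 192 = $1728.

Tax revenue = $1728.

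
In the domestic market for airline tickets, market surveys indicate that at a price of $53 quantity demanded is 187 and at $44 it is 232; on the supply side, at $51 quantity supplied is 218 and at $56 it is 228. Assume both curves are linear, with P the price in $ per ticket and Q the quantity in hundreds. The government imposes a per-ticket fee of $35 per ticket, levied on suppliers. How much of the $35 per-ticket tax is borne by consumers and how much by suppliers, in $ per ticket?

Demand slope: (232 − 187)/(44 − 53) = -5, so Qd = 452 − 5P.
Supply slope: (228 − 218)/(56 − 51) = 2, so Qs = 2P + 116.
Without the tax, 452 − 5P = 2P + 116 gives 7P = 336, so P* = $48 and Q* = 212.
With the tax collected from suppliers, supply shifts: Qs = 2(P − 35) + 116.
Solving gives Q = 162 with consumers paying $58 and suppliers receiving $23 (the $35 wedge).
Burden on consumers: $10; on suppliers: $25. (They sum to $35.)
The less price-elastic side of the market bears the larger share of a per-unit tax.

Consumers bear $10 per ticket; suppliers bear $25 per ticket.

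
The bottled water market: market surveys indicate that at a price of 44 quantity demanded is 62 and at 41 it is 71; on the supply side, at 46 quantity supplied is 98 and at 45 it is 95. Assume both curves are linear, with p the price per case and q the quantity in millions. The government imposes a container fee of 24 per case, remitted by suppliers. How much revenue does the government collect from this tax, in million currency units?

Demand slope: (71 − 62)/(41 − 44) = -3, so qd = 194 − 3p.
Supply slope: (95 − 98)/(45 − 46) = 3, so qs = 3p − 40.
Without the tax, 194 − 3p = 3p − 40 gives 6p = 234, so p* = 39 and q* = 77.
With the tax collected from suppliers, supply shifts: qs = 3(p − 24) − 40.
New equilibrium: consumers pay 51, suppliers receive 27, q = 41. (Wedge: pb − ps = 24.)
Revenue = t · Q = 24 · 41 = 984.

Tax revenue = 984 million.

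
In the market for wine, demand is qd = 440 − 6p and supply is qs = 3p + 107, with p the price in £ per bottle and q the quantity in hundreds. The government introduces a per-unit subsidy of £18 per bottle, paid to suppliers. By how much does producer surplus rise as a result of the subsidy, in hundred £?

Before the subsidy: set 440 − 6p = 3p + 107 → p* = £37, q* = 218.
With a per-unit subsidy paid to suppliers, each receives p + 18 per unit sold, so supply becomes qs = 3(p + 18) + 107.
Solving gives q = 254 with consumers paying £31 and suppliers receiving £49 (the £18 wedge).
ΔPS is the trapezoid between Q = 254 and Q = 218 of height £12: ½ · (218 + 254) · 12 = £2832.

Producer surplus rises by £2832 hundred.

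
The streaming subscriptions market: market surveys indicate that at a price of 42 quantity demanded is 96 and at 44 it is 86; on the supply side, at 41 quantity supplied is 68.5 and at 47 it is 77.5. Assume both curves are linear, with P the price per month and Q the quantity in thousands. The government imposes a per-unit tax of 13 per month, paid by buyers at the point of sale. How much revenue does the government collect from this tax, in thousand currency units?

Tax revenue = 793 thousand.

Demand slope: (86 − 96)/(44 − 42) = -5, so Qd = 306 − 5P.
Supply slope: (77.5 − 68.5)/(47 − 41) = 1.5, so Qs = 1.5P + 7.
Before the tax: set 306 − 5P = 1.5P + 7 → P* = 46, Q* = 76.
With the tax collected from buyers, demand (in seller-price terms) shifts: Qd = 306 − 5(P + 13).
Solving gives Q = 61 with buyers paying 49 and sellers receiving 36 (the 13 wedge).
Revenue = t · Q = 13 · 61 = 793.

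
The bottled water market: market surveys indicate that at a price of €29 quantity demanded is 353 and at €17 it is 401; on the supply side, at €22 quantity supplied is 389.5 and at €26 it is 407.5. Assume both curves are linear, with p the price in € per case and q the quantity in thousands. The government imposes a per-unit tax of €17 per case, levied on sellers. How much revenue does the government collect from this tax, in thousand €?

Tax revenue = €5933 thousand.

Demand slope: (401 − 353)/(17 − 29) = -4, so qd = 469 − 4p.
Supply slope: (407.5 − 389.5)/(26 − 22) = 4.5, so qs = 4.5p + 290.5.
Before the tax: set 469 − 4p = 4.5p + 290.5 → p* = €21, q* = 385.
With the tax collected from sellers, supply shifts: qs = 4.5(p − 17) + 290.5.
Solving gives q = 349 with consumers paying €30 and sellers receiving €13 (the €17 wedge).
Revenue = t · Q = 17 · 349 = €5933.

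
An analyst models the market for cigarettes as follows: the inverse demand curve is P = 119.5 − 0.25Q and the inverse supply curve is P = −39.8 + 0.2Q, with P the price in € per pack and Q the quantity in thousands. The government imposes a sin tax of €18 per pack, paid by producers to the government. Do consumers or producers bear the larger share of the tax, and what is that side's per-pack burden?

Consumers bear the larger share: €10 per pack.

Inverting to Q(P) form: Qd = 478 − 4P; Qs = 5P + 199.
Before the tax: set 478 − 4P = 5P + 199 → P* = €31, Q* = 354.
With the tax collected from producers, supply shifts: Qs = 5(P − 18) + 199.
Solving gives Q = 314 with consumers paying €41 and producers receiving €23 (the €18 wedge).
Per-pack burden: consumers €10, producers €8.
Consumers take the larger share because demand is less price-elastic here (demand slope 4 vs supply slope 5).
The less price-elastic side of the market bears the larger share of a per-unit tax.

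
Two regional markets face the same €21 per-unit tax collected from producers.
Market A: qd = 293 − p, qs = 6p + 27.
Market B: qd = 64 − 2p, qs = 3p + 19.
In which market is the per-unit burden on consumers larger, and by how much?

Market A, by €5.4.

Market A: pre-tax p* = €38, q* = 255; post-tax q = 237; per-unit burden on consumers = €18.
Market B: pre-tax p* = €9, q* = 46; post-tax q = 20.8; per-unit burden on consumers = €12.6.
Difference: €18 vs €12.6 → market A is larger by €5.4.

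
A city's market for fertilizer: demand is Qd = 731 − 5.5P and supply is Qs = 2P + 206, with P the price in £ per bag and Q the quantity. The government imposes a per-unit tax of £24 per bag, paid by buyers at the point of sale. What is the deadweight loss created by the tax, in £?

Before the tax: set 731 − 5.5P = 2P + 206 → P* = £70, Q* = 346.
With the tax collected from buyers, demand (in seller-price terms) shifts: Qd = 731 − 5.5(P + 24).
New equilibrium: buyers pay £76.4, sellers receive £52.4, Q = 310.8. (Wedge: Pb − Ps = 24.)
Quantity falls by |ΔQ| = |346 − 310.8| = 35.2.
DWL = ½ · t · |ΔQ| = ½ · 24 · 35.2 = £422.4.

Deadweight loss = £422.4.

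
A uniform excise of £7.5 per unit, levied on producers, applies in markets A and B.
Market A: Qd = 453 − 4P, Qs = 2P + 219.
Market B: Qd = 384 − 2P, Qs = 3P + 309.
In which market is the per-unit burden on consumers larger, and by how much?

Market A: pre-tax P* = £39, Q* = 297; post-tax Q = 287; per-unit burden on consumers = £2.5.
Market B: pre-tax P* = £15, Q* = 354; post-tax Q = 345; per-unit burden on consumers = £4.5.
Difference: £2.5 vs £4.5 → market B is larger by £2.

Market B, by £2.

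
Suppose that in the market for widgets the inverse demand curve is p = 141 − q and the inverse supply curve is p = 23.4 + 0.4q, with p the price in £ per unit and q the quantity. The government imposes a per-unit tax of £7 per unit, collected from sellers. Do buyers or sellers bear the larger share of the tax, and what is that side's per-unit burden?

Inverting to q(p) form: qd = 141 − p; qs = 2.5p − 58.5.
Without the tax, 141 − p = 2.5p − 58.5 gives 3.5p = 199.5, so p* = £57 and q* = 84.
With the tax collected from sellers, supply shifts: qs = 2.5(p − 7) − 58.5.
Solving gives q = 79 with buyers paying £62 and sellers receiving £55 (the £7 wedge).
Per-unit burden: buyers £5, sellers £2.
Buyers take the larger share because demand is less price-elastic here (demand slope 1 vs supply slope 2.5).
The less price-elastic side of the market bears the larger share of a per-unit tax.

Buyers bear the larger share: £5 per unit.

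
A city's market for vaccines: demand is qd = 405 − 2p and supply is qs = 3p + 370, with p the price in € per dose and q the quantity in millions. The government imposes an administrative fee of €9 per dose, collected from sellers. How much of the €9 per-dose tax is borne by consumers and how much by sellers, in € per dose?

Consumers bear €5.4 per dose; sellers bear €3.6 per dose.

Without the tax, 405 − 2p = 3p + 370 gives 5p = 35, so p* = €7 and q* = 391.
With the tax collected from sellers, supply shifts: qs = 3(p − 9) + 370.
Solving gives q = 380.2 with consumers paying €12.4 and sellers receiving €3.4 (the €9 wedge).
Burden on consumers: €5.4; on sellers: €3.6. (They sum to €9.)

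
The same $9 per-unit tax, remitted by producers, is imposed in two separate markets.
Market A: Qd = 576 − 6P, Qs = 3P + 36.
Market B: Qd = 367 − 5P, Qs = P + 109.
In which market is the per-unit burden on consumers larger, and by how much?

Market A, by $1.5.

Market A: pre-tax P* = $60, Q* = 216; post-tax Q = 198; per-unit burden on consumers = $3.
Market B: pre-tax P* = $43, Q* = 152; post-tax Q = 144.5; per-unit burden on consumers = $1.5.
Difference: $3 vs $1.5 → market A is larger by $1.5.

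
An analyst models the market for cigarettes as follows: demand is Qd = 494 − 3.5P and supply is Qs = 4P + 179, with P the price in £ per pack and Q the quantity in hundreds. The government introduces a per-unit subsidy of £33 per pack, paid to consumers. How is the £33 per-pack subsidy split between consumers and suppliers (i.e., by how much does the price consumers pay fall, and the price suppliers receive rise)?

Before the subsidy: set 494 − 3.5P = 4P + 179 → P* = £42, Q* = 347.
With a per-unit subsidy paid to consumers, each effectively pays P − 33, so demand becomes Qd = 494 − 3.5(P − 33).
Solving gives Q = 408.6 with consumers paying £24.4 and suppliers receiving £57.4 (the £33 wedge).
Gain to consumers: £17.6; to suppliers: £15.4. (They sum to £33.)

Consumers gain £17.6 per pack; suppliers gain £15.4 per pack.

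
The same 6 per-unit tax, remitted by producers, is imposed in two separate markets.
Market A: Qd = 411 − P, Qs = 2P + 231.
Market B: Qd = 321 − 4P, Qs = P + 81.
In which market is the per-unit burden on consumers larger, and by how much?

Market A: pre-tax P* = 60, Q* = 351; post-tax Q = 347; per-unit burden on consumers = 4.
Market B: pre-tax P* = 48, Q* = 129; post-tax Q = 124.2; per-unit burden on consumers = 1.2.
Difference: 4 vs 1.2 → market A is larger by 2.8.

Market A, by 2.8.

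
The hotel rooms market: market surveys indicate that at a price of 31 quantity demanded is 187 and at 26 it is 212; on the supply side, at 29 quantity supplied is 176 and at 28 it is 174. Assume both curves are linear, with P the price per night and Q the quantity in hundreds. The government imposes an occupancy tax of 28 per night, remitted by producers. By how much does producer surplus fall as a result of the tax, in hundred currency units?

Producer surplus falls by 3240 hundred.

Demand slope: (212 − 187)/(26 − 31) = -5, so Qd = 342 − 5P.
Supply slope: (174 − 176)/(28 − 29) = 2, so Qs = 2P + 118.
Before the tax: set 342 − 5P = 2P + 118 → P* = 32, Q* = 182.
With the tax collected from producers, supply shifts: Qs = 2(P − 28) + 118.
New equilibrium: buyers pay 40, producers receive 12, Q = 142. (Wedge: Pb − Ps = 28.)
ΔPS is the trapezoid between Q = 142 and Q = 182 of height 20: ½ · (182 + 142) · 20 = 3240.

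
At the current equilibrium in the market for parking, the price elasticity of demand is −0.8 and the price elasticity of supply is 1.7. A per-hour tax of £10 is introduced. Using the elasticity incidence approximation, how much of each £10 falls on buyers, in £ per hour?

Buyers bear ≈ £6.8 per hour.

Incidence ratio: buyers' share ≈ εs / (εs + |εd|) = 1.7 / (1.7 + 0.8) = 0.68.
So buyers bear ≈ 0.68 × £10 = £6.8; sellers bear £3.2.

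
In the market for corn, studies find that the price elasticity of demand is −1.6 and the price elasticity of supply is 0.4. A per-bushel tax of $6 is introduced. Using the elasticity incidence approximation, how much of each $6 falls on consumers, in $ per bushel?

Consumers bear ≈ $1.2 per bushel.

Incidence ratio: consumers' share ≈ εs / (εs + |εd|) = 0.4 / (0.4 + 1.6) = 0.2.
So consumers bear ≈ 0.2 × $6 = $1.2; producers bear $4.8.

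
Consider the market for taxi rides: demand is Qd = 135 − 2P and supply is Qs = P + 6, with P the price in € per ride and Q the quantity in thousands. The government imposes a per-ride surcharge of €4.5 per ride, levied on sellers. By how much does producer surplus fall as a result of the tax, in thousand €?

Producer surplus falls by €142.5 thousand.

Without the tax, 135 − 2P = P + 6 gives 3P = 129, so P* = €43 and Q* = 49.
With the tax collected from sellers, supply shifts: Qs = (P − 4.5) + 6.
Solving gives Q = 46 with buyers paying €44.5 and sellers receiving €40 (the €4.5 wedge).
ΔPS is the trapezoid between Q = 46 and Q = 49 of height €3: ½ · (49 + 46) · 3 = €142.5.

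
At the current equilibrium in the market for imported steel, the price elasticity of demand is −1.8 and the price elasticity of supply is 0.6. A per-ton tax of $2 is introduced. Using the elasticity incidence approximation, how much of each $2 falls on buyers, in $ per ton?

Buyers bear ≈ $0.5 per ton.

Incidence ratio: buyers' share ≈ εs / (εs + |εd|) = 0.6 / (0.6 + 1.8) = 0.25.
So buyers bear ≈ 0.25 × $2 = $0.5; sellers bear $1.5.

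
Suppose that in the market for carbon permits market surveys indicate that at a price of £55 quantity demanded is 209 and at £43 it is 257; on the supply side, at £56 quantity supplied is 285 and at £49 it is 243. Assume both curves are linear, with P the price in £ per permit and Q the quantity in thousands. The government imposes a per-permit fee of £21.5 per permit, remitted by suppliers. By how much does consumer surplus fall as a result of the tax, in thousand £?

Demand slope: (257 − 209)/(43 − 55) = -4, so Qd = 429 − 4P.
Supply slope: (243 − 285)/(49 − 56) = 6, so Qs = 6P − 51.
Before the tax: set 429 − 4P = 6P − 51 → P* = £48, Q* = 237.
With the tax collected from suppliers, supply shifts: Qs = 6(P − 21.5) − 51.
Solving gives Q = 185.4 with buyers paying £60.9 and suppliers receiving £39.4 (the £21.5 wedge).
ΔCS is the trapezoid between Q = 185.4 and Q = 237 of height £12.9: ½ · (237 + 185.4) · 12.9 = £2724.48.

Consumer surplus falls by £2724.48 thousand.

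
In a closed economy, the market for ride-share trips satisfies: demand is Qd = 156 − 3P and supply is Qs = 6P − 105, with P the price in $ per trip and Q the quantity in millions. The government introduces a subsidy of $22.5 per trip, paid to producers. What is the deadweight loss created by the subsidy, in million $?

Deadweight loss = $506.25 million.

Before the subsidy: set 156 − 3P = 6P − 105 → P* = $29, Q* = 69.
With a per-unit subsidy paid to producers, each receives P + 22.5 per unit sold, so supply becomes Qs = 6(P + 22.5) − 105.
Solving gives Q = 114 with consumers paying $14 and producers receiving $36.5 (the $22.5 wedge).
Quantity rises by |ΔQ| = |69 − 114| = 45.
DWL = ½ · t · |ΔQ| = ½ · 22.5 · 45 = $506.25.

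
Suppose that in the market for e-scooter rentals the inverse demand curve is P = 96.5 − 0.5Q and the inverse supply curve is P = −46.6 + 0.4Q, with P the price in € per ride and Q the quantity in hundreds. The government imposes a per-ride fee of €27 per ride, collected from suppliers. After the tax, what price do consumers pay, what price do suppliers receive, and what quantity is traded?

Consumers pay €32; suppliers receive €5; quantity = 129.

Rewrite in direct form: Qd = 193 − 2P and Qs = 2.5P + 116.5.
Without the tax, 193 − 2P = 2.5P + 116.5 gives 4.5P = 76.5, so P* = €17 and Q* = 159.
With the tax collected from suppliers, supply shifts: Qs = 2.5(P − 27) + 116.5.
Solving gives Q = 129 with consumers paying €32 and suppliers receiving €5 (the €27 wedge).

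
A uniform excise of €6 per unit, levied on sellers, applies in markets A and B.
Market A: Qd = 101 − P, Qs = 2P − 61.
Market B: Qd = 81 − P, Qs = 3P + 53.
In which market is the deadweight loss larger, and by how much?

Market B, by €1.5.

Market A: pre-tax P* = €54, Q* = 47; post-tax Q = 43; deadweight loss = €12.
Market B: pre-tax P* = €7, Q* = 74; post-tax Q = 69.5; deadweight loss = €13.5.
Difference: €12 vs €13.5 → market B is larger by €1.5.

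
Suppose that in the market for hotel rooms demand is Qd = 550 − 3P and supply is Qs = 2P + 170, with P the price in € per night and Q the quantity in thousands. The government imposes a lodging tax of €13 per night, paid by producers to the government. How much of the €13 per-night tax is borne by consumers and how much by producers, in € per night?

Before the tax: set 550 − 3P = 2P + 170 → P* = €76, Q* = 322.
With the tax collected from producers, supply shifts: Qs = 2(P − 13) + 170.
Solving gives Q = 306.4 with consumers paying €81.2 and producers receiving €68.2 (the €13 wedge).
Burden on consumers: €5.2; on producers: €7.8. (They sum to €13.)
The less price-elastic side of the market bears the larger share of a per-unit tax.

Consumers bear €5.2 per night; producers bear €7.8 per night.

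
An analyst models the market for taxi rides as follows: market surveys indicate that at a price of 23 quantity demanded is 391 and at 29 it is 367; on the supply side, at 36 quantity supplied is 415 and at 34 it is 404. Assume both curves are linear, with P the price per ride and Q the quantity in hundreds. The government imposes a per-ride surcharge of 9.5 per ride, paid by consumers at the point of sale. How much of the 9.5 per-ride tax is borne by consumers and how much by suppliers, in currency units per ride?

Consumers bear 5.5 per ride; suppliers bear 4 per ride.

Demand slope: (367 − 391)/(29 − 23) = -4, so Qd = 483 − 4P.
Supply slope: (404 − 415)/(34 − 36) = 5.5, so Qs = 5.5P + 217.
Without the tax, 483 − 4P = 5.5P + 217 gives 9.5P = 266, so P* = 28 and Q* = 371.
With the tax collected from consumers, demand (in seller-price terms) shifts: Qd = 483 − 4(P + 9.5).
New equilibrium: consumers pay 33.5, suppliers receive 24, Q = 349. (Wedge: Pb − Ps = 9.5.)
Burden on consumers: 5.5; on suppliers: 4. (They sum to 9.5.)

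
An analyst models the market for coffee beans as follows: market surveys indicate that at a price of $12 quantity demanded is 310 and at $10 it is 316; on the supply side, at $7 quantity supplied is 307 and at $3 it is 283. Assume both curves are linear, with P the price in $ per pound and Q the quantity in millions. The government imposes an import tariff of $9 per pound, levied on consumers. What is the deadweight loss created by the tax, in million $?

Deadweight loss = $81 million.

Demand slope: (316 − 310)/(10 − 12) = -3, so Qd = 346 − 3P.
Supply slope: (283 − 307)/(3 − 7) = 6, so Qs = 6P + 265.
Without the tax, 346 − 3P = 6P + 265 gives 9P = 81, so P* = $9 and Q* = 319.
With the tax collected from consumers, demand (in seller-price terms) shifts: Qd = 346 − 3(P + 9).
Solving gives Q = 301 with consumers paying $15 and suppliers receiving $6 (the $9 wedge).
Quantity falls by |ΔQ| = |319 − 301| = 18.
DWL = ½ · t · |ΔQ| = ½ · 9 · 18 = $81.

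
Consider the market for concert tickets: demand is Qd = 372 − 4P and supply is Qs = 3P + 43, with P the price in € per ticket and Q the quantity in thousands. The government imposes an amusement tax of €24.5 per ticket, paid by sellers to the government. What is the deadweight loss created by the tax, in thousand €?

Without the tax, 372 − 4P = 3P + 43 gives 7P = 329, so P* = €47 and Q* = 184.
With the tax collected from sellers, supply shifts: Qs = 3(P − 24.5) + 43.
New equilibrium: consumers pay €57.5, sellers receive €33, Q = 142. (Wedge: Pb − Ps = 24.5.)
Quantity falls by |ΔQ| = |184 − 142| = 42.
DWL = ½ · t · |ΔQ| = ½ · 24.5 · 42 = €514.5.

Deadweight loss = €514.5 thousand.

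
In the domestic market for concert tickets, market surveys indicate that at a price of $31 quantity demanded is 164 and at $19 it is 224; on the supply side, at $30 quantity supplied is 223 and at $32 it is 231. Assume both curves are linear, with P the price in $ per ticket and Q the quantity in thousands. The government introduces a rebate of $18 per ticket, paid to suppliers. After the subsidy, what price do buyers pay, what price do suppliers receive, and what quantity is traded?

Buyers pay $16; suppliers receive $34; quantity = 239.

Demand slope: (224 − 164)/(19 − 31) = -5, so Qd = 319 − 5P.
Supply slope: (231 − 223)/(32 − 30) = 4, so Qs = 4P + 103.
Without the subsidy, 319 − 5P = 4P + 103 gives 9P = 216, so P* = $24 and Q* = 199.
With a per-unit subsidy paid to suppliers, each receives P + 18 per unit sold, so supply becomes Qs = 4(P + 18) + 103.
Solving gives Q = 239 with buyers paying $16 and suppliers receiving $34 (the $18 wedge).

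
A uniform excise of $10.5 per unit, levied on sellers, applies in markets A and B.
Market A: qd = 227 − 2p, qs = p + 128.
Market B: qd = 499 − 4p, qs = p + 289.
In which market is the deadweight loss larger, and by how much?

Market A: pre-tax p* = $33, q* = 161; post-tax q = 154; deadweight loss = $36.75.
Market B: pre-tax p* = $42, q* = 331; post-tax q = 322.6; deadweight loss = $44.1.
Difference: $36.75 vs $44.1 → market B is larger by $7.35.

Market B, by $7.35.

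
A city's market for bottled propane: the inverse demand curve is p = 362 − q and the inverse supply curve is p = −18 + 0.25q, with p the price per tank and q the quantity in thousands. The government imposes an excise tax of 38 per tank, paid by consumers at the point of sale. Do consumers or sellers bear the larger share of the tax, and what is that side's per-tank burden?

Inverting to q(p) form: qd = 362 − p; qs = 4p + 72.
Without the tax, 362 − p = 4p + 72 gives 5p = 290, so p* = 58 and q* = 304.
With the tax collected from consumers, demand (in seller-price terms) shifts: qd = 362 − (p + 38).
Solving gives q = 273.6 with consumers paying 88.4 and sellers receiving 50.4 (the 38 wedge).
Per-tank burden: consumers 30.4, sellers 7.6.
Consumers take the larger share because demand is less price-elastic here (demand slope 1 vs supply slope 4).
The less price-elastic side of the market bears the larger share of a per-unit tax.

Consumers bear the larger share: 30.4 per tank.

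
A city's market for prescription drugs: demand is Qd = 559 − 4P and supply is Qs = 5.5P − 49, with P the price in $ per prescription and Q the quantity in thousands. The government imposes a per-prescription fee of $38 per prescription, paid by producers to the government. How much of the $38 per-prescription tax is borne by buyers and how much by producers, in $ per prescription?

Before the tax: set 559 − 4P = 5.5P − 49 → P* = $64, Q* = 303.
With the tax collected from producers, supply shifts: Qs = 5.5(P − 38) − 49.
New equilibrium: buyers pay $86, producers receive $48, Q = 215. (Wedge: Pb − Ps = 38.)
Burden on buyers: $22; on producers: $16. (They sum to $38.)

Buyers bear $22 per prescription; producers bear $16 per prescription.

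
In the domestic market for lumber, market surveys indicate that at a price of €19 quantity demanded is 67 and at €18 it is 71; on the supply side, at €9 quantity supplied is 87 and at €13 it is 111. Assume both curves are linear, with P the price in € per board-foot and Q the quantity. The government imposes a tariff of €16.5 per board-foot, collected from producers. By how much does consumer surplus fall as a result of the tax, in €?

Consumer surplus falls by €784.08.

Demand slope: (71 − 67)/(18 − 19) = -4, so Qd = 143 − 4P.
Supply slope: (111 − 87)/(13 − 9) = 6, so Qs = 6P + 33.
Without the tax, 143 − 4P = 6P + 33 gives 10P = 110, so P* = €11 and Q* = 99.
With the tax collected from producers, supply shifts: Qs = 6(P − 16.5) + 33.
Solving gives Q = 59.4 with consumers paying €20.9 and producers receiving €4.4 (the €16.5 wedge).
ΔCS is the trapezoid between Q = 59.4 and Q = 99 of height €9.9: ½ · (99 + 59.4) · 9.9 = €784.08.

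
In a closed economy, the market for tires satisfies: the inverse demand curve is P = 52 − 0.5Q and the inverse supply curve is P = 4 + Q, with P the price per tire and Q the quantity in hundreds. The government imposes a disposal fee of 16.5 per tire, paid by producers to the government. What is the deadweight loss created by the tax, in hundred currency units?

Rewrite in direct form: Qd = 104 − 2P and Qs = P − 4.
Before the tax: set 104 − 2P = P − 4 → P* = 36, Q* = 32.
With the tax collected from producers, supply shifts: Qs = (P − 16.5) − 4.
New equilibrium: buyers pay 41.5, producers receive 25, Q = 21. (Wedge: Pb − Ps = 16.5.)
Quantity falls by |ΔQ| = |32 − 21| = 11.
DWL = ½ · t · |ΔQ| = ½ · 16.5 · 11 = 90.75.

Deadweight loss = 90.75 hundred.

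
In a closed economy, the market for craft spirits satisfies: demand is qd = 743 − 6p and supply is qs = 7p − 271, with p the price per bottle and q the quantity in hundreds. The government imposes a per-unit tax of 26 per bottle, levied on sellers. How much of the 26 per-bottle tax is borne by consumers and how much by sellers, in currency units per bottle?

Without the tax, 743 − 6p = 7p − 271 gives 13p = 1014, so p* = 78 and q* = 275.
With the tax collected from sellers, supply shifts: qs = 7(p − 26) − 271.
Solving gives q = 191 with consumers paying 92 and sellers receiving 66 (the 26 wedge).
Burden on consumers: 14; on sellers: 12. (They sum to 26.)
The less price-elastic side of the market bears the larger share of a per-unit tax.

Consumers bear 14 per bottle; sellers bear 12 per bottle.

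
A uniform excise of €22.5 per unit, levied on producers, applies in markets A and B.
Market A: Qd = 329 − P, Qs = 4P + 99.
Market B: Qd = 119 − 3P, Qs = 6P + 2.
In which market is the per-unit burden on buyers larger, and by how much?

Market A, by €3.

Market A: pre-tax P* = €46, Q* = 283; post-tax Q = 265; per-unit burden on buyers = €18.
Market B: pre-tax P* = €13, Q* = 80; post-tax Q = 35; per-unit burden on buyers = €15.
Difference: €18 vs €15 → market A is larger by €3.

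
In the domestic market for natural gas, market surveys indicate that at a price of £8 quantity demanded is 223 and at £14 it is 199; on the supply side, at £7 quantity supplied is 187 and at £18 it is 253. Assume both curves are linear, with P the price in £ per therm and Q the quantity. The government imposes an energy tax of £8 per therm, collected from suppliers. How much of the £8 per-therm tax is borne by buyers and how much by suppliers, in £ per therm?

Buyers bear £4.8 per therm; suppliers bear £3.2 per therm.

Demand slope: (199 − 223)/(14 − 8) = -4, so Qd = 255 − 4P.
Supply slope: (253 − 187)/(18 − 7) = 6, so Qs = 6P + 145.
Before the tax: set 255 − 4P = 6P + 145 → P* = £11, Q* = 211.
With the tax collected from suppliers, supply shifts: Qs = 6(P − 8) + 145.
Solving gives Q = 191.8 with buyers paying £15.8 and suppliers receiving £7.8 (the £8 wedge).
Burden on buyers: £4.8; on suppliers: £3.2. (They sum to £8.)
The less price-elastic side of the market bears the larger share of a per-unit tax.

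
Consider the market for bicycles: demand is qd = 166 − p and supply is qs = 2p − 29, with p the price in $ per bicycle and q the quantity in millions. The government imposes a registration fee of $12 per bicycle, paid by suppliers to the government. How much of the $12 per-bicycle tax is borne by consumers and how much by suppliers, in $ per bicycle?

Consumers bear $8 per bicycle; suppliers bear $4 per bicycle.

Without the tax, 166 − p = 2p − 29 gives 3p = 195, so p* = $65 and q* = 101.
With the tax collected from suppliers, supply shifts: qs = 2(p − 12) − 29.
New equilibrium: consumers pay $73, suppliers receive $61, q = 93. (Wedge: pb − ps = 12.)
Burden on consumers: $8; on suppliers: $4. (They sum to $12.)
The less price-elastic side of the market bears the larger share of a per-unit tax.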